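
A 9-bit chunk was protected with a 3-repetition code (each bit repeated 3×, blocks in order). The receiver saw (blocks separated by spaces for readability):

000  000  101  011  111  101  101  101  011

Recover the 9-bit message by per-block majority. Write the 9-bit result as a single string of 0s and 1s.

Block 1 (000): 0 ones → 0
Block 2 (000): 0 ones → 0
Block 3 (101): 2 ones → 1
Block 4 (011): 2 ones → 1
Block 5 (111): 3 ones → 1
Block 6 (101): 2 ones → 1
Block 7 (101): 2 ones → 1
Block 8 (101): 2 ones → 1
Block 9 (011): 2 ones → 1

001111111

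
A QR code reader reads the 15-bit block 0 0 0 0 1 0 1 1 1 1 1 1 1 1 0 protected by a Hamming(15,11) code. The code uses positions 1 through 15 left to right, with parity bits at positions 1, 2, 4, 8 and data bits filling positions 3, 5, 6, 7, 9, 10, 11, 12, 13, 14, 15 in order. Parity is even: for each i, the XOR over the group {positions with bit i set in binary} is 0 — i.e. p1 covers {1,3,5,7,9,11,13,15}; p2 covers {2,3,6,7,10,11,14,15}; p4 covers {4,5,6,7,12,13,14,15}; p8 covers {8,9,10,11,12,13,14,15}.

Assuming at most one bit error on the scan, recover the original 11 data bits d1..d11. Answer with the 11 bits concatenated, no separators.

01011111010

s1 (pos 1,3,5,7,9,11,13,15): 0⊕0⊕1⊕1⊕1⊕1⊕1⊕0 = 1
s2 (pos 2,3,6,7,10,11,14,15): 0⊕0⊕0⊕1⊕1⊕1⊕1⊕0 = 0
s4 (pos 4,5,6,7,12,13,14,15): 0⊕1⊕0⊕1⊕1⊕1⊕1⊕0 = 1
s8 (pos 8,9,10,11,12,13,14,15): 1⊕1⊕1⊕1⊕1⊕1⊕1⊕0 = 1
Syndrome s8…s1 = 1101 → error at position 13.
Flip position 13: 000010111111110 → 000010111111010
Read data bits from positions 3,5,6,7,9,10,11,12,13,14,15: 01011111010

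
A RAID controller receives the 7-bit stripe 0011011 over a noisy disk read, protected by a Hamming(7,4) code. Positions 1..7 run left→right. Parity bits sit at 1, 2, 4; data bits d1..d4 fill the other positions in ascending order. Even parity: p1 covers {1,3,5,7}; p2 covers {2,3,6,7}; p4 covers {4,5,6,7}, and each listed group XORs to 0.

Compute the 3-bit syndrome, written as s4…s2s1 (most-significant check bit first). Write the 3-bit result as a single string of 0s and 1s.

s1 (pos 1,3,5,7): 0⊕1⊕0⊕1 = 0
s2 (pos 2,3,6,7): 0⊕1⊕1⊕1 = 1
s4 (pos 4,5,6,7): 1⊕0⊕1⊕1 = 1
Syndrome s4…s1 = 110 → error at position 6.

110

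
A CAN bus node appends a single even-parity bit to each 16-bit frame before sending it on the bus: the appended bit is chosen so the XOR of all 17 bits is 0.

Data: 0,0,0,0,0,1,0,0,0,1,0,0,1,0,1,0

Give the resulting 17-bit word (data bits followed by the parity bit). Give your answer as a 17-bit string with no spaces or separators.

00000100010010100

XOR of the 16 data bits: 0⊕0⊕0⊕0⊕0⊕1⊕0⊕0⊕0⊕1⊕0⊕0⊕1⊕0⊕1⊕0 = 0
Parity bit = 0 (so all 17 bits XOR to 0).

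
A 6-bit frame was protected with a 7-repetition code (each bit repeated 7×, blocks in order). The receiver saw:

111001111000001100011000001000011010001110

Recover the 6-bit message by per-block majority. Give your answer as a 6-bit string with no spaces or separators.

101000

Block 1 (1110011): 5 ones → 1
Block 2 (1100000): 2 ones → 0
Block 3 (1100011): 4 ones → 1
Block 4 (0000010): 1 one → 0
Block 5 (0001101): 3 ones → 0
Block 6 (0001110): 3 ones → 0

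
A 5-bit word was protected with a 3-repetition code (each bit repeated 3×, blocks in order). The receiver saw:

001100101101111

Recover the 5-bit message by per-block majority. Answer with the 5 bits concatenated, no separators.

Block 1 (001): 1 one → 0
Block 2 (100): 1 one → 0
Block 3 (101): 2 ones → 1
Block 4 (101): 2 ones → 1
Block 5 (111): 3 ones → 1

00111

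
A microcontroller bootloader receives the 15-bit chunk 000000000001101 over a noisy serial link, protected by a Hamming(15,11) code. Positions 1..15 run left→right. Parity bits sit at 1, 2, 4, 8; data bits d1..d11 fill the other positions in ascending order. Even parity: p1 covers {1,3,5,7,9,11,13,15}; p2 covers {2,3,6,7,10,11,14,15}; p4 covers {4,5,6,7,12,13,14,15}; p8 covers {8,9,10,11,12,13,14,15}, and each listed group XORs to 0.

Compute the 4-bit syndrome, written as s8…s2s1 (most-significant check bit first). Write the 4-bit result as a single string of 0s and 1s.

1110

s1 (pos 1,3,5,7,9,11,13,15): 0⊕0⊕0⊕0⊕0⊕0⊕1⊕1 = 0
s2 (pos 2,3,6,7,10,11,14,15): 0⊕0⊕0⊕0⊕0⊕0⊕0⊕1 = 1
s4 (pos 4,5,6,7,12,13,14,15): 0⊕0⊕0⊕0⊕1⊕1⊕0⊕1 = 1
s8 (pos 8,9,10,11,12,13,14,15): 0⊕0⊕0⊕0⊕1⊕1⊕0⊕1 = 1
Syndrome s8…s1 = 1110 → error at position 14.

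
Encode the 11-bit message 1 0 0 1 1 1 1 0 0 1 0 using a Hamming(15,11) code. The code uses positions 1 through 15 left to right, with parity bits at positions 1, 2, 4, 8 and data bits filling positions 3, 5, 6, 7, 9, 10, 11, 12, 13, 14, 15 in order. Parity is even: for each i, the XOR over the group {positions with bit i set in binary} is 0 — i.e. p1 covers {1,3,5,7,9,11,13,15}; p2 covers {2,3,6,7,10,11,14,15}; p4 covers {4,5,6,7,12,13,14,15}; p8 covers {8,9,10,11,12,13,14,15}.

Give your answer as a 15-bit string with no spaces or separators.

Place data at non-parity positions: p1 p2 1 p4 0 0 1 p8 1 1 1 0 0 1 0
p1 (pos 1,3,5,7,9,11,13,15): XOR of data positions = 1⊕0⊕1⊕1⊕1⊕0⊕0 = 0
p2 (pos 2,3,6,7,10,11,14,15): XOR of data positions = 1⊕0⊕1⊕1⊕1⊕1⊕0 = 1
p4 (pos 4,5,6,7,12,13,14,15): XOR of data positions = 0⊕0⊕1⊕0⊕0⊕1⊕0 = 0
p8 (pos 8,9,10,11,12,13,14,15): XOR of data positions = 1⊕1⊕1⊕0⊕0⊕1⊕0 = 0
Codeword: 011000101110010

011000101110010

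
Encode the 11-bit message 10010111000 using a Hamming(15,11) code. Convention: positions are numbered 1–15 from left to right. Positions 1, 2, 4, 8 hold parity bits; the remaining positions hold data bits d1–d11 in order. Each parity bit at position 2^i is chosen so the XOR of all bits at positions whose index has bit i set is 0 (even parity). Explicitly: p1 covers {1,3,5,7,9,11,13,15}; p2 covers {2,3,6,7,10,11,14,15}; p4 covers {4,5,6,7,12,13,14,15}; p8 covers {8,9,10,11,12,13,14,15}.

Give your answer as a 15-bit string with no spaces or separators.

Place data at non-parity positions: p1 p2 1 p4 0 0 1 p8 0 1 1 1 0 0 0
p1 (pos 1,3,5,7,9,11,13,15): XOR of data positions = 1⊕0⊕1⊕0⊕1⊕0⊕0 = 1
p2 (pos 2,3,6,7,10,11,14,15): XOR of data positions = 1⊕0⊕1⊕1⊕1⊕0⊕0 = 0
p4 (pos 4,5,6,7,12,13,14,15): XOR of data positions = 0⊕0⊕1⊕1⊕0⊕0⊕0 = 0
p8 (pos 8,9,10,11,12,13,14,15): XOR of data positions = 0⊕1⊕1⊕1⊕0⊕0⊕0 = 1
Codeword: 101000110111000

101000110111000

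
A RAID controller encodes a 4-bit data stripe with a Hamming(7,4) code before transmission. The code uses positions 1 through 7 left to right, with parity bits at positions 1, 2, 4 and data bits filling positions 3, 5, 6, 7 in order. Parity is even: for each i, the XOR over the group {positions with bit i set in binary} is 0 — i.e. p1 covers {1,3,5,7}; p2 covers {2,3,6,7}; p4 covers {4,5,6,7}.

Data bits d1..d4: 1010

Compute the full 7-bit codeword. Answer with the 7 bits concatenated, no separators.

1011010

Place data at non-parity positions: p1 p2 1 p4 0 1 0
p1 (pos 1,3,5,7): XOR of data positions = 1⊕0⊕0 = 1
p2 (pos 2,3,6,7): XOR of data positions = 1⊕1⊕0 = 0
p4 (pos 4,5,6,7): XOR of data positions = 0⊕1⊕0 = 1
Codeword: 1011010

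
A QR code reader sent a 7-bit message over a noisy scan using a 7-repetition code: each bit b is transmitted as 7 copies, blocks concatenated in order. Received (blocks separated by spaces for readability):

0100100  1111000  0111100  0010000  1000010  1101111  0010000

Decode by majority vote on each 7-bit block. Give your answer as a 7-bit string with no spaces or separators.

Block 1 (0100100): 2 ones → 0
Block 2 (1111000): 4 ones → 1
Block 3 (0111100): 4 ones → 1
Block 4 (0010000): 1 one → 0
Block 5 (1000010): 2 ones → 0
Block 6 (1101111): 6 ones → 1
Block 7 (0010000): 1 one → 0

0110010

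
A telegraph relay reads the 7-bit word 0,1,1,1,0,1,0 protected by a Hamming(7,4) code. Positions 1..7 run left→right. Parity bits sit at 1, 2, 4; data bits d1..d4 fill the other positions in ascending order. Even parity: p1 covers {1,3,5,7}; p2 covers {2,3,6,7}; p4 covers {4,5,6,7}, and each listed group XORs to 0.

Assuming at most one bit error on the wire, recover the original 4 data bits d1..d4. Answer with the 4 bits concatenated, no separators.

s1 (pos 1,3,5,7): 0⊕1⊕0⊕0 = 1
s2 (pos 2,3,6,7): 1⊕1⊕1⊕0 = 1
s4 (pos 4,5,6,7): 1⊕0⊕1⊕0 = 0
Syndrome s4…s1 = 011 → error at position 3.
Flip position 3: 0111010 → 0101010
Read data bits from positions 3,5,6,7: 0010

0010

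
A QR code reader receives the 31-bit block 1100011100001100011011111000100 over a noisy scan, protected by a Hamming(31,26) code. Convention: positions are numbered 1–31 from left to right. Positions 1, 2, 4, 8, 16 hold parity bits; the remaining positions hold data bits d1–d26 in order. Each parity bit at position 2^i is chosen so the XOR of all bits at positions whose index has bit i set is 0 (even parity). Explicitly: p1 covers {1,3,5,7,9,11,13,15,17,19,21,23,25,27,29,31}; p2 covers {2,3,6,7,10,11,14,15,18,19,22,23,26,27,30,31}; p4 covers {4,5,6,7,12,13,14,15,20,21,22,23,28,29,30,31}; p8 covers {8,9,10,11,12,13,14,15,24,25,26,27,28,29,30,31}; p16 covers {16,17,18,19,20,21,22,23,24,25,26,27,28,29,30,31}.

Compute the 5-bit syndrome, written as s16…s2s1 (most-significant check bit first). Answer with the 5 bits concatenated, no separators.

s1 (pos 1,3,5,7,9,11,13,15,17,19,21,23,25,27,29,31): 1⊕0⊕0⊕1⊕0⊕0⊕1⊕0⊕0⊕1⊕1⊕1⊕1⊕0⊕1⊕0 = 0
s2 (pos 2,3,6,7,10,11,14,15,18,19,22,23,26,27,30,31): 1⊕0⊕1⊕1⊕0⊕0⊕1⊕0⊕1⊕1⊕1⊕1⊕0⊕0⊕0⊕0 = 0
s4 (pos 4,5,6,7,12,13,14,15,20,21,22,23,28,29,30,31): 0⊕0⊕1⊕1⊕0⊕1⊕1⊕0⊕0⊕1⊕1⊕1⊕0⊕1⊕0⊕0 = 0
s8 (pos 8,9,10,11,12,13,14,15,24,25,26,27,28,29,30,31): 1⊕0⊕0⊕0⊕0⊕1⊕1⊕0⊕1⊕1⊕0⊕0⊕0⊕1⊕0⊕0 = 0
s16 (pos 16,17,18,19,20,21,22,23,24,25,26,27,28,29,30,31): 0⊕0⊕1⊕1⊕0⊕1⊕1⊕1⊕1⊕1⊕0⊕0⊕0⊕1⊕0⊕0 = 0
Syndrome s16…s1 = 00000 → no error.

00000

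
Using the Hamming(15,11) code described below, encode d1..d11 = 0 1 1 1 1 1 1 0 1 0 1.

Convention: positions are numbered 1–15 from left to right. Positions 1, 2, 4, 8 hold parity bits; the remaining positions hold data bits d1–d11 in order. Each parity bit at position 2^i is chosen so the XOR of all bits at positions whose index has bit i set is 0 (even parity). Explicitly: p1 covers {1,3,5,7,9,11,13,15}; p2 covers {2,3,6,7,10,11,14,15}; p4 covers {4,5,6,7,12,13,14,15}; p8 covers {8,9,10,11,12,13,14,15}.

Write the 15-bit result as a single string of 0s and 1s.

Place data at non-parity positions: p1 p2 0 p4 1 1 1 p8 1 1 1 0 1 0 1
p1 (pos 1,3,5,7,9,11,13,15): XOR of data positions = 0⊕1⊕1⊕1⊕1⊕1⊕1 = 0
p2 (pos 2,3,6,7,10,11,14,15): XOR of data positions = 0⊕1⊕1⊕1⊕1⊕0⊕1 = 1
p4 (pos 4,5,6,7,12,13,14,15): XOR of data positions = 1⊕1⊕1⊕0⊕1⊕0⊕1 = 1
p8 (pos 8,9,10,11,12,13,14,15): XOR of data positions = 1⊕1⊕1⊕0⊕1⊕0⊕1 = 1
Codeword: 010111111110101

010111111110101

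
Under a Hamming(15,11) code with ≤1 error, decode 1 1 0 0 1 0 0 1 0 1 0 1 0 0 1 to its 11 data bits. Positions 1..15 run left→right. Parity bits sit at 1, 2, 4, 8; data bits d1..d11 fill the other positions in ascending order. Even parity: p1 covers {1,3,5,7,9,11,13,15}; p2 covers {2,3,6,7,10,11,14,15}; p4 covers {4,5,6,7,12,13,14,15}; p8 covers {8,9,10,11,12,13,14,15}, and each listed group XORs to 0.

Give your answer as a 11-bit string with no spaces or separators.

01010101001

s1 (pos 1,3,5,7,9,11,13,15): 1⊕0⊕1⊕0⊕0⊕0⊕0⊕1 = 1
s2 (pos 2,3,6,7,10,11,14,15): 1⊕0⊕0⊕0⊕1⊕0⊕0⊕1 = 1
s4 (pos 4,5,6,7,12,13,14,15): 0⊕1⊕0⊕0⊕1⊕0⊕0⊕1 = 1
s8 (pos 8,9,10,11,12,13,14,15): 1⊕0⊕1⊕0⊕1⊕0⊕0⊕1 = 0
Syndrome s8…s1 = 0111 → error at position 7.
Flip position 7: 110010010101001 → 110010110101001
Read data bits from positions 3,5,6,7,9,10,11,12,13,14,15: 01010101001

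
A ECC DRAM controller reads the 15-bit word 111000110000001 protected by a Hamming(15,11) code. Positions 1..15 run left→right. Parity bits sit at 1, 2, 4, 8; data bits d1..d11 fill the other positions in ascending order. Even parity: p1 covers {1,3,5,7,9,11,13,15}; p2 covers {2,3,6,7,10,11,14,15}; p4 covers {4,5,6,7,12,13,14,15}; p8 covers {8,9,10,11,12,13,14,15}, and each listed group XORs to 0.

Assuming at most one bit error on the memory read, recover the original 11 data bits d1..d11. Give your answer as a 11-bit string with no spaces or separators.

10010000001

s1 (pos 1,3,5,7,9,11,13,15): 1⊕1⊕0⊕1⊕0⊕0⊕0⊕1 = 0
s2 (pos 2,3,6,7,10,11,14,15): 1⊕1⊕0⊕1⊕0⊕0⊕0⊕1 = 0
s4 (pos 4,5,6,7,12,13,14,15): 0⊕0⊕0⊕1⊕0⊕0⊕0⊕1 = 0
s8 (pos 8,9,10,11,12,13,14,15): 1⊕0⊕0⊕0⊕0⊕0⊕0⊕1 = 0
Syndrome s8…s1 = 0000 → no error.
Read data bits from positions 3,5,6,7,9,10,11,12,13,14,15: 10010000001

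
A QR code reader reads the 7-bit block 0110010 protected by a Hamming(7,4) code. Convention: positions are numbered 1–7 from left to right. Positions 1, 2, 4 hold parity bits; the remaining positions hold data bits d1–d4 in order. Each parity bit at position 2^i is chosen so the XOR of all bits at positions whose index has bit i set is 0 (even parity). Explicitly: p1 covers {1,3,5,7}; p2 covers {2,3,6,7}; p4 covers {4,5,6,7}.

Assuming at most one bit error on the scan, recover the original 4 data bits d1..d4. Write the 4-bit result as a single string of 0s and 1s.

s1 (pos 1,3,5,7): 0⊕1⊕0⊕0 = 1
s2 (pos 2,3,6,7): 1⊕1⊕1⊕0 = 1
s4 (pos 4,5,6,7): 0⊕0⊕1⊕0 = 1
Syndrome s4…s1 = 111 → error at position 7.
Flip position 7: 0110010 → 0110011
Read data bits from positions 3,5,6,7: 1011

1011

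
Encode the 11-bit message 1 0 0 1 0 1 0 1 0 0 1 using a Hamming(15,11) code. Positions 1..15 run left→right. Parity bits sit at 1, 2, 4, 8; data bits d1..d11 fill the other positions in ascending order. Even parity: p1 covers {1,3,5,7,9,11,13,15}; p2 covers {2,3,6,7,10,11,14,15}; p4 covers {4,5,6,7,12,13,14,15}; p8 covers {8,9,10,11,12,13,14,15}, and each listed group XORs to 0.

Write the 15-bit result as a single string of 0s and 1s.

Place data at non-parity positions: p1 p2 1 p4 0 0 1 p8 0 1 0 1 0 0 1
p1 (pos 1,3,5,7,9,11,13,15): XOR of data positions = 1⊕0⊕1⊕0⊕0⊕0⊕1 = 1
p2 (pos 2,3,6,7,10,11,14,15): XOR of data positions = 1⊕0⊕1⊕1⊕0⊕0⊕1 = 0
p4 (pos 4,5,6,7,12,13,14,15): XOR of data positions = 0⊕0⊕1⊕1⊕0⊕0⊕1 = 1
p8 (pos 8,9,10,11,12,13,14,15): XOR of data positions = 0⊕1⊕0⊕1⊕0⊕0⊕1 = 1
Codeword: 101100110101001

101100110101001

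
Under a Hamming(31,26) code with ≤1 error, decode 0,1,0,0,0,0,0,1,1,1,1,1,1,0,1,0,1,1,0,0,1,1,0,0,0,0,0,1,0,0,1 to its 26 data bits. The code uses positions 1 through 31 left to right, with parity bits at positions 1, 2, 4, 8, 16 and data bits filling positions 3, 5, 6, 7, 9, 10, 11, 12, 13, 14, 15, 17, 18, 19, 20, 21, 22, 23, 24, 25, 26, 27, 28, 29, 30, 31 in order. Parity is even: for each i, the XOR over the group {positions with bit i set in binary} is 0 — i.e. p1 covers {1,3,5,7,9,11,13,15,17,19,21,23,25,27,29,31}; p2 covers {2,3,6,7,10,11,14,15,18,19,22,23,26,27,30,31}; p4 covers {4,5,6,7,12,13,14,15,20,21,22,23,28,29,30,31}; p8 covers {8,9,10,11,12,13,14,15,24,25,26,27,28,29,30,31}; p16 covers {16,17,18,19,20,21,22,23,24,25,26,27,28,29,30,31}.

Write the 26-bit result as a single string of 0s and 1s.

00001111100110011000001001

s1 (pos 1,3,5,7,9,11,13,15,17,19,21,23,25,27,29,31): 0⊕0⊕0⊕0⊕1⊕1⊕1⊕1⊕1⊕0⊕1⊕0⊕0⊕0⊕0⊕1 = 1
s2 (pos 2,3,6,7,10,11,14,15,18,19,22,23,26,27,30,31): 1⊕0⊕0⊕0⊕1⊕1⊕0⊕1⊕1⊕0⊕1⊕0⊕0⊕0⊕0⊕1 = 1
s4 (pos 4,5,6,7,12,13,14,15,20,21,22,23,28,29,30,31): 0⊕0⊕0⊕0⊕1⊕1⊕0⊕1⊕0⊕1⊕1⊕0⊕1⊕0⊕0⊕1 = 1
s8 (pos 8,9,10,11,12,13,14,15,24,25,26,27,28,29,30,31): 1⊕1⊕1⊕1⊕1⊕1⊕0⊕1⊕0⊕0⊕0⊕0⊕1⊕0⊕0⊕1 = 1
s16 (pos 16,17,18,19,20,21,22,23,24,25,26,27,28,29,30,31): 0⊕1⊕1⊕0⊕0⊕1⊕1⊕0⊕0⊕0⊕0⊕0⊕1⊕0⊕0⊕1 = 0
Syndrome s16…s1 = 01111 → error at position 15.
Flip position 15: 0100000111111010110011000001001 → 0100000111111000110011000001001
Read data bits from positions 3,5,6,7,9,10,11,12,13,14,15,17,18,19,20,21,22,23,24,25,26,27,28,29,30,31: 00001111100110011000001001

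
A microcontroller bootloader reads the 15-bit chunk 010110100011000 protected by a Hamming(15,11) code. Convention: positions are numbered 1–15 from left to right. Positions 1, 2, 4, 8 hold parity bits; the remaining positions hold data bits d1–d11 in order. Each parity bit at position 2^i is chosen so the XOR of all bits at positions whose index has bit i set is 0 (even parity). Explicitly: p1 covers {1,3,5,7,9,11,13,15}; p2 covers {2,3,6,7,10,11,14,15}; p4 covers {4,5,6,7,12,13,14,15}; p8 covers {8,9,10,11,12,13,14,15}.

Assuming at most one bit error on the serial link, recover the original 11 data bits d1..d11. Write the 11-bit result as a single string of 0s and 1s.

11010011000

s1 (pos 1,3,5,7,9,11,13,15): 0⊕0⊕1⊕1⊕0⊕1⊕0⊕0 = 1
s2 (pos 2,3,6,7,10,11,14,15): 1⊕0⊕0⊕1⊕0⊕1⊕0⊕0 = 1
s4 (pos 4,5,6,7,12,13,14,15): 1⊕1⊕0⊕1⊕1⊕0⊕0⊕0 = 0
s8 (pos 8,9,10,11,12,13,14,15): 0⊕0⊕0⊕1⊕1⊕0⊕0⊕0 = 0
Syndrome s8…s1 = 0011 → error at position 3.
Flip position 3: 010110100011000 → 011110100011000
Read data bits from positions 3,5,6,7,9,10,11,12,13,14,15: 11010011000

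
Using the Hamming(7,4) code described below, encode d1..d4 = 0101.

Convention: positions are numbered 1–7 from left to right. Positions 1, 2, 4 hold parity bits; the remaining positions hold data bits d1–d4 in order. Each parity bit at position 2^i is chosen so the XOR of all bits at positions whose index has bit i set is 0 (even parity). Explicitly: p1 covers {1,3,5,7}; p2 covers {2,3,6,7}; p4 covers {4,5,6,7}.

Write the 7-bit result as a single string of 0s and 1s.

Place data at non-parity positions: p1 p2 0 p4 1 0 1
p1 (pos 1,3,5,7): XOR of data positions = 0⊕1⊕1 = 0
p2 (pos 2,3,6,7): XOR of data positions = 0⊕0⊕1 = 1
p4 (pos 4,5,6,7): XOR of data positions = 1⊕0⊕1 = 0
Codeword: 0100101

0100101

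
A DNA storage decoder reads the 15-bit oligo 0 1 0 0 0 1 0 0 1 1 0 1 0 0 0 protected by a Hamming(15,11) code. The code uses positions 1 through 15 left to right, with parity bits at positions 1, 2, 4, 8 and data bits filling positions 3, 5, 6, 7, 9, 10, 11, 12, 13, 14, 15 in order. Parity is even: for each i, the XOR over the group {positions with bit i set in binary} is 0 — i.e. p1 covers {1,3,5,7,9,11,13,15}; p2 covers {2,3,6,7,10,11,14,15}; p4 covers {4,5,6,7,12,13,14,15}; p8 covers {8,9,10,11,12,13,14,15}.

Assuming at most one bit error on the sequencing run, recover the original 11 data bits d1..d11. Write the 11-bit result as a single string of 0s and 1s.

s1 (pos 1,3,5,7,9,11,13,15): 0⊕0⊕0⊕0⊕1⊕0⊕0⊕0 = 1
s2 (pos 2,3,6,7,10,11,14,15): 1⊕0⊕1⊕0⊕1⊕0⊕0⊕0 = 1
s4 (pos 4,5,6,7,12,13,14,15): 0⊕0⊕1⊕0⊕1⊕0⊕0⊕0 = 0
s8 (pos 8,9,10,11,12,13,14,15): 0⊕1⊕1⊕0⊕1⊕0⊕0⊕0 = 1
Syndrome s8…s1 = 1011 → error at position 11.
Flip position 11: 010001001101000 → 010001001111000
Read data bits from positions 3,5,6,7,9,10,11,12,13,14,15: 00101111000

00101111000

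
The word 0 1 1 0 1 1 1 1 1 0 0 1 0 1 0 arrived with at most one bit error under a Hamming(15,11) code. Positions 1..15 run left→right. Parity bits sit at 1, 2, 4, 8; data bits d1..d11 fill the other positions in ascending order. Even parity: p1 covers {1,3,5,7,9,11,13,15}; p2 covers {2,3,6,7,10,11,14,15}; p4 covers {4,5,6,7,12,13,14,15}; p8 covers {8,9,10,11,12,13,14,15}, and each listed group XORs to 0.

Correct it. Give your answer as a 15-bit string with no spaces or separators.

s1 (pos 1,3,5,7,9,11,13,15): 0⊕1⊕1⊕1⊕1⊕0⊕0⊕0 = 0
s2 (pos 2,3,6,7,10,11,14,15): 1⊕1⊕1⊕1⊕0⊕0⊕1⊕0 = 1
s4 (pos 4,5,6,7,12,13,14,15): 0⊕1⊕1⊕1⊕1⊕0⊕1⊕0 = 1
s8 (pos 8,9,10,11,12,13,14,15): 1⊕1⊕0⊕0⊕1⊕0⊕1⊕0 = 0
Syndrome s8…s1 = 0110 → error at position 6.
Flip position 6: 011011111001010 → 011010111001010

011010111001010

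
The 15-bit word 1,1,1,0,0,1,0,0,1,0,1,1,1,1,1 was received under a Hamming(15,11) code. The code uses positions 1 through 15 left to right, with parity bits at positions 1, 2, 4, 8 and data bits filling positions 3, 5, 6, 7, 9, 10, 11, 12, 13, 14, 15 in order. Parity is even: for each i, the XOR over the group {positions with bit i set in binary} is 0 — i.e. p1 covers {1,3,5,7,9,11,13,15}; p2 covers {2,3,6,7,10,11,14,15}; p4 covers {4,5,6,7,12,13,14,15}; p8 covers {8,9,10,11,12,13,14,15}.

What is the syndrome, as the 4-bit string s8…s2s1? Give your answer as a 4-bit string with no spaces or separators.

s1 (pos 1,3,5,7,9,11,13,15): 1⊕1⊕0⊕0⊕1⊕1⊕1⊕1 = 0
s2 (pos 2,3,6,7,10,11,14,15): 1⊕1⊕1⊕0⊕0⊕1⊕1⊕1 = 0
s4 (pos 4,5,6,7,12,13,14,15): 0⊕0⊕1⊕0⊕1⊕1⊕1⊕1 = 1
s8 (pos 8,9,10,11,12,13,14,15): 0⊕1⊕0⊕1⊕1⊕1⊕1⊕1 = 0
Syndrome s8…s1 = 0100 → error at position 4.

0100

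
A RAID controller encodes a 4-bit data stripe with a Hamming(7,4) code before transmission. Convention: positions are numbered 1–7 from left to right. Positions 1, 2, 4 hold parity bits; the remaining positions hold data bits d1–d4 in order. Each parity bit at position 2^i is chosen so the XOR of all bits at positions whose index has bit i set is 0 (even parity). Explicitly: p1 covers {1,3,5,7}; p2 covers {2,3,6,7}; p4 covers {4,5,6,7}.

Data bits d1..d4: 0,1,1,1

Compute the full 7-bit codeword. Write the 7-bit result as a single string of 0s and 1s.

0001111

Place data at non-parity positions: p1 p2 0 p4 1 1 1
p1 (pos 1,3,5,7): XOR of data positions = 0⊕1⊕1 = 0
p2 (pos 2,3,6,7): XOR of data positions = 0⊕1⊕1 = 0
p4 (pos 4,5,6,7): XOR of data positions = 1⊕1⊕1 = 1
Codeword: 0001111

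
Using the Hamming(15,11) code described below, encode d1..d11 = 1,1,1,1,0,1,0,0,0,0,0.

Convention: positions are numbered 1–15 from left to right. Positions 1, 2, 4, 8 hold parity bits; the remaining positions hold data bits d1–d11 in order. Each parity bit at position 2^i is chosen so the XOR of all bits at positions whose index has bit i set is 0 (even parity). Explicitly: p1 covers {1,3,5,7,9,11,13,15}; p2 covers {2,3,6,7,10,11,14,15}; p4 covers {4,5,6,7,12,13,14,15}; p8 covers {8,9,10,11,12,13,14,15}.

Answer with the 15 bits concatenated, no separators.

101111110100000

Place data at non-parity positions: p1 p2 1 p4 1 1 1 p8 0 1 0 0 0 0 0
p1 (pos 1,3,5,7,9,11,13,15): XOR of data positions = 1⊕1⊕1⊕0⊕0⊕0⊕0 = 1
p2 (pos 2,3,6,7,10,11,14,15): XOR of data positions = 1⊕1⊕1⊕1⊕0⊕0⊕0 = 0
p4 (pos 4,5,6,7,12,13,14,15): XOR of data positions = 1⊕1⊕1⊕0⊕0⊕0⊕0 = 1
p8 (pos 8,9,10,11,12,13,14,15): XOR of data positions = 0⊕1⊕0⊕0⊕0⊕0⊕0 = 1
Codeword: 101111110100000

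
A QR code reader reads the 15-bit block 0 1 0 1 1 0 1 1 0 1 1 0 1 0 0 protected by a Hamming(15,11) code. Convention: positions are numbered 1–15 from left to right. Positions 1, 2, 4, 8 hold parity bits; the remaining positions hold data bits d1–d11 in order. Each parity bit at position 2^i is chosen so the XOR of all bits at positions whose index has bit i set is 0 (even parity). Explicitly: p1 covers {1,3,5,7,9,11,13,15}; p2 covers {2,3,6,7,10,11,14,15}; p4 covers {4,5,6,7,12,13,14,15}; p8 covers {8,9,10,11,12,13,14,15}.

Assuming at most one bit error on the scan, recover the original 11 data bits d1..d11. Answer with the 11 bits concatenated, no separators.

s1 (pos 1,3,5,7,9,11,13,15): 0⊕0⊕1⊕1⊕0⊕1⊕1⊕0 = 0
s2 (pos 2,3,6,7,10,11,14,15): 1⊕0⊕0⊕1⊕1⊕1⊕0⊕0 = 0
s4 (pos 4,5,6,7,12,13,14,15): 1⊕1⊕0⊕1⊕0⊕1⊕0⊕0 = 0
s8 (pos 8,9,10,11,12,13,14,15): 1⊕0⊕1⊕1⊕0⊕1⊕0⊕0 = 0
Syndrome s8…s1 = 0000 → no error.
Read data bits from positions 3,5,6,7,9,10,11,12,13,14,15: 01010110100

01010110100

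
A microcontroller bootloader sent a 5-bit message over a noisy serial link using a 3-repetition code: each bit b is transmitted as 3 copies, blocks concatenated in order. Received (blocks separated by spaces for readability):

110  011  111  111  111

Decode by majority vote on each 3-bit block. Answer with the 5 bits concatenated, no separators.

Block 1 (110): 2 ones → 1
Block 2 (011): 2 ones → 1
Block 3 (111): 3 ones → 1
Block 4 (111): 3 ones → 1
Block 5 (111): 3 ones → 1

11111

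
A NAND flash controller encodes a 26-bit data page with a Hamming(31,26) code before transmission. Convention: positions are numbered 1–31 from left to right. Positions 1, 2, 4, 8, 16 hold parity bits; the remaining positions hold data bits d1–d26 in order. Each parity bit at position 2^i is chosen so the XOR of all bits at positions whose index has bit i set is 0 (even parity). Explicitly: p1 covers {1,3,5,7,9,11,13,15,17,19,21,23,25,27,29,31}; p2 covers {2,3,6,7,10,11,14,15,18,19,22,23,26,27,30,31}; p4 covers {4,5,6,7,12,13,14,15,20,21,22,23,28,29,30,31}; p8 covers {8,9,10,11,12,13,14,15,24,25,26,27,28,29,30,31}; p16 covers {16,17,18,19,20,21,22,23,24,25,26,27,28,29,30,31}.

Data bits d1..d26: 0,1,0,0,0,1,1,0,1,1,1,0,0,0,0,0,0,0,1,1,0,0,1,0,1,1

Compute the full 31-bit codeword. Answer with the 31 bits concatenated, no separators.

Place data at non-parity positions: p1 p2 0 p4 1 0 0 p8 0 1 1 0 1 1 1 p16 0 0 0 0 0 0 0 1 1 0 0 1 0 1 1
p1 (pos 1,3,5,7,9,11,13,15,17,19,21,23,25,27,29,31): XOR of data positions = 0⊕1⊕0⊕0⊕1⊕1⊕1⊕0⊕0⊕0⊕0⊕1⊕0⊕0⊕1 = 0
p2 (pos 2,3,6,7,10,11,14,15,18,19,22,23,26,27,30,31): XOR of data positions = 0⊕0⊕0⊕1⊕1⊕1⊕1⊕0⊕0⊕0⊕0⊕0⊕0⊕1⊕1 = 0
p4 (pos 4,5,6,7,12,13,14,15,20,21,22,23,28,29,30,31): XOR of data positions = 1⊕0⊕0⊕0⊕1⊕1⊕1⊕0⊕0⊕0⊕0⊕1⊕0⊕1⊕1 = 1
p8 (pos 8,9,10,11,12,13,14,15,24,25,26,27,28,29,30,31): XOR of data positions = 0⊕1⊕1⊕0⊕1⊕1⊕1⊕1⊕1⊕0⊕0⊕1⊕0⊕1⊕1 = 0
p16 (pos 16,17,18,19,20,21,22,23,24,25,26,27,28,29,30,31): XOR of data positions = 0⊕0⊕0⊕0⊕0⊕0⊕0⊕1⊕1⊕0⊕0⊕1⊕0⊕1⊕1 = 1
Codeword: 0001100001101111000000011001011

0001100001101111000000011001011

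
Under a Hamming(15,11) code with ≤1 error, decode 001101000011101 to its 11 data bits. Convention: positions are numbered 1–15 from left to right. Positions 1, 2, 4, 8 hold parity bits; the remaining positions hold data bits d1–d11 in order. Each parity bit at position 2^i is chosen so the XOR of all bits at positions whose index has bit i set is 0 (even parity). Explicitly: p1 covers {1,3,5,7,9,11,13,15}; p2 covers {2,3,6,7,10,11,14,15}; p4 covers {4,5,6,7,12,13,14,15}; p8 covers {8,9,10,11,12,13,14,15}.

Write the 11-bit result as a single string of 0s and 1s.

s1 (pos 1,3,5,7,9,11,13,15): 0⊕1⊕0⊕0⊕0⊕1⊕1⊕1 = 0
s2 (pos 2,3,6,7,10,11,14,15): 0⊕1⊕1⊕0⊕0⊕1⊕0⊕1 = 0
s4 (pos 4,5,6,7,12,13,14,15): 1⊕0⊕1⊕0⊕1⊕1⊕0⊕1 = 1
s8 (pos 8,9,10,11,12,13,14,15): 0⊕0⊕0⊕1⊕1⊕1⊕0⊕1 = 0
Syndrome s8…s1 = 0100 → error at position 4.
Flip position 4: 001101000011101 → 001001000011101
Read data bits from positions 3,5,6,7,9,10,11,12,13,14,15: 10100011101

10100011101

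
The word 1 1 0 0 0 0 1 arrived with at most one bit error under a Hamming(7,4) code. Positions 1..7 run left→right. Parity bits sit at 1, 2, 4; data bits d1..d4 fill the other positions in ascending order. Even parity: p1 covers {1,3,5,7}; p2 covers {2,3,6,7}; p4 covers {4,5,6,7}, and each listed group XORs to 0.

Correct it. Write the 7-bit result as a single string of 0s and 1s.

1101001

s1 (pos 1,3,5,7): 1⊕0⊕0⊕1 = 0
s2 (pos 2,3,6,7): 1⊕0⊕0⊕1 = 0
s4 (pos 4,5,6,7): 0⊕0⊕0⊕1 = 1
Syndrome s4…s1 = 100 → error at position 4.
Flip position 4: 1100001 → 1101001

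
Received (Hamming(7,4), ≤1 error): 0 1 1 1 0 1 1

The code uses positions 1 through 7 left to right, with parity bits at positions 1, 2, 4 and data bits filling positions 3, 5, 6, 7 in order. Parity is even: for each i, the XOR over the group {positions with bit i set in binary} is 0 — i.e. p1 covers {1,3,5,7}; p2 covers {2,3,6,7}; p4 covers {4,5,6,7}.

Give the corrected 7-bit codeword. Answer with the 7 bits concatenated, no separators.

0110011

s1 (pos 1,3,5,7): 0⊕1⊕0⊕1 = 0
s2 (pos 2,3,6,7): 1⊕1⊕1⊕1 = 0
s4 (pos 4,5,6,7): 1⊕0⊕1⊕1 = 1
Syndrome s4…s1 = 100 → error at position 4.
Flip position 4: 0111011 → 0110011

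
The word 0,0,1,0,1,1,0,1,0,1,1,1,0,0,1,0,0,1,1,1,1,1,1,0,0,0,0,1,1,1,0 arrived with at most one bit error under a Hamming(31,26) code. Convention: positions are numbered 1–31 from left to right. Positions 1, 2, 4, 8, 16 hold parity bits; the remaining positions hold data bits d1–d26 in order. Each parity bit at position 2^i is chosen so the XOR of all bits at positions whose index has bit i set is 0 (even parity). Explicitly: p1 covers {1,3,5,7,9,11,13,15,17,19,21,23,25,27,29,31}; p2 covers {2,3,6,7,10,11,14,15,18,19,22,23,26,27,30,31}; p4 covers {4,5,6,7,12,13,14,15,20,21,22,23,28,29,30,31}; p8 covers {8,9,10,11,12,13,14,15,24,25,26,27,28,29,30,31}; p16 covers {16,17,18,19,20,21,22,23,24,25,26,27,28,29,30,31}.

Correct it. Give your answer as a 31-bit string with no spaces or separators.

0010110101110010011011100001110

s1 (pos 1,3,5,7,9,11,13,15,17,19,21,23,25,27,29,31): 0⊕1⊕1⊕0⊕0⊕1⊕0⊕1⊕0⊕1⊕1⊕1⊕0⊕0⊕1⊕0 = 0
s2 (pos 2,3,6,7,10,11,14,15,18,19,22,23,26,27,30,31): 0⊕1⊕1⊕0⊕1⊕1⊕0⊕1⊕1⊕1⊕1⊕1⊕0⊕0⊕1⊕0 = 0
s4 (pos 4,5,6,7,12,13,14,15,20,21,22,23,28,29,30,31): 0⊕1⊕1⊕0⊕1⊕0⊕0⊕1⊕1⊕1⊕1⊕1⊕1⊕1⊕1⊕0 = 1
s8 (pos 8,9,10,11,12,13,14,15,24,25,26,27,28,29,30,31): 1⊕0⊕1⊕1⊕1⊕0⊕0⊕1⊕0⊕0⊕0⊕0⊕1⊕1⊕1⊕0 = 0
s16 (pos 16,17,18,19,20,21,22,23,24,25,26,27,28,29,30,31): 0⊕0⊕1⊕1⊕1⊕1⊕1⊕1⊕0⊕0⊕0⊕0⊕1⊕1⊕1⊕0 = 1
Syndrome s16…s1 = 10100 → error at position 20.
Flip position 20: 0010110101110010011111100001110 → 0010110101110010011011100001110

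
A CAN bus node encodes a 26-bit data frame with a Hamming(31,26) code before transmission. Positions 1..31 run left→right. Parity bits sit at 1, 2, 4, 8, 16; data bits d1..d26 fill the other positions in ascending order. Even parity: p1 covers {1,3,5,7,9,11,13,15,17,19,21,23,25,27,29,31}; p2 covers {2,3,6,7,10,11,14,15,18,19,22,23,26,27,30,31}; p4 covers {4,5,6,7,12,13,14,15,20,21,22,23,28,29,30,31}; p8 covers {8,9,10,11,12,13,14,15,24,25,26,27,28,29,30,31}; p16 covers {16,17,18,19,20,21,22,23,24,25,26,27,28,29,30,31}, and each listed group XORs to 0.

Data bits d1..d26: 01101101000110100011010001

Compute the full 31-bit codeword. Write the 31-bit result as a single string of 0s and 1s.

Place data at non-parity positions: p1 p2 0 p4 1 1 0 p8 1 1 0 1 0 0 0 p16 1 1 0 1 0 0 0 1 1 0 1 0 0 0 1
p1 (pos 1,3,5,7,9,11,13,15,17,19,21,23,25,27,29,31): XOR of data positions = 0⊕1⊕0⊕1⊕0⊕0⊕0⊕1⊕0⊕0⊕0⊕1⊕1⊕0⊕1 = 0
p2 (pos 2,3,6,7,10,11,14,15,18,19,22,23,26,27,30,31): XOR of data positions = 0⊕1⊕0⊕1⊕0⊕0⊕0⊕1⊕0⊕0⊕0⊕0⊕1⊕0⊕1 = 1
p4 (pos 4,5,6,7,12,13,14,15,20,21,22,23,28,29,30,31): XOR of data positions = 1⊕1⊕0⊕1⊕0⊕0⊕0⊕1⊕0⊕0⊕0⊕0⊕0⊕0⊕1 = 1
p8 (pos 8,9,10,11,12,13,14,15,24,25,26,27,28,29,30,31): XOR of data positions = 1⊕1⊕0⊕1⊕0⊕0⊕0⊕1⊕1⊕0⊕1⊕0⊕0⊕0⊕1 = 1
p16 (pos 16,17,18,19,20,21,22,23,24,25,26,27,28,29,30,31): XOR of data positions = 1⊕1⊕0⊕1⊕0⊕0⊕0⊕1⊕1⊕0⊕1⊕0⊕0⊕0⊕1 = 1
Codeword: 0101110111010001110100011010001

0101110111010001110100011010001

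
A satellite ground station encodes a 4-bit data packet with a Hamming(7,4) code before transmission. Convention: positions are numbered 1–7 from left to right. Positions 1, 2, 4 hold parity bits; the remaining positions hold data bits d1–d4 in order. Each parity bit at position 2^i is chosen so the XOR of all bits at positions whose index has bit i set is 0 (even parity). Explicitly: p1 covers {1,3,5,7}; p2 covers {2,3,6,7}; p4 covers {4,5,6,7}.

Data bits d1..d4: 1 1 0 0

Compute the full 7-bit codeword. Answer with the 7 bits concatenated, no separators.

0111100

Place data at non-parity positions: p1 p2 1 p4 1 0 0
p1 (pos 1,3,5,7): XOR of data positions = 1⊕1⊕0 = 0
p2 (pos 2,3,6,7): XOR of data positions = 1⊕0⊕0 = 1
p4 (pos 4,5,6,7): XOR of data positions = 1⊕0⊕0 = 1
Codeword: 0111100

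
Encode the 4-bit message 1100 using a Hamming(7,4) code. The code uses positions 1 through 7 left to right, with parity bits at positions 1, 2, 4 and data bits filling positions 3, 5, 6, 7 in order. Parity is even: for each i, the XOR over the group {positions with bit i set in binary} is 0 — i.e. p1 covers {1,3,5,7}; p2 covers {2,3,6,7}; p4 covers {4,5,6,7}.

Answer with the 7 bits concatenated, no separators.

0111100

Place data at non-parity positions: p1 p2 1 p4 1 0 0
p1 (pos 1,3,5,7): XOR of data positions = 1⊕1⊕0 = 0
p2 (pos 2,3,6,7): XOR of data positions = 1⊕0⊕0 = 1
p4 (pos 4,5,6,7): XOR of data positions = 1⊕0⊕0 = 1
Codeword: 0111100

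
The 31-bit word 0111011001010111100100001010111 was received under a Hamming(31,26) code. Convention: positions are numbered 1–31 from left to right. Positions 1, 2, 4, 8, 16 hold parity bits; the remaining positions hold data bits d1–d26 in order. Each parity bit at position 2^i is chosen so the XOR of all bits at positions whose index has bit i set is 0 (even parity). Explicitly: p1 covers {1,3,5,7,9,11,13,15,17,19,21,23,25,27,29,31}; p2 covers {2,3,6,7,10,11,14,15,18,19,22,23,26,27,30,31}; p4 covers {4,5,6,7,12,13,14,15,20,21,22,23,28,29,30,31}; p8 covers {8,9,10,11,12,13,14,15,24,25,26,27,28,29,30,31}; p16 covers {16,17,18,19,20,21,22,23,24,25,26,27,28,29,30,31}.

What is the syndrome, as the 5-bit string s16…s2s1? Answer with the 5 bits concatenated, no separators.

s1 (pos 1,3,5,7,9,11,13,15,17,19,21,23,25,27,29,31): 0⊕1⊕0⊕1⊕0⊕0⊕0⊕1⊕1⊕0⊕0⊕0⊕1⊕1⊕1⊕1 = 0
s2 (pos 2,3,6,7,10,11,14,15,18,19,22,23,26,27,30,31): 1⊕1⊕1⊕1⊕1⊕0⊕1⊕1⊕0⊕0⊕0⊕0⊕0⊕1⊕1⊕1 = 0
s4 (pos 4,5,6,7,12,13,14,15,20,21,22,23,28,29,30,31): 1⊕0⊕1⊕1⊕1⊕0⊕1⊕1⊕1⊕0⊕0⊕0⊕0⊕1⊕1⊕1 = 0
s8 (pos 8,9,10,11,12,13,14,15,24,25,26,27,28,29,30,31): 0⊕0⊕1⊕0⊕1⊕0⊕1⊕1⊕0⊕1⊕0⊕1⊕0⊕1⊕1⊕1 = 1
s16 (pos 16,17,18,19,20,21,22,23,24,25,26,27,28,29,30,31): 1⊕1⊕0⊕0⊕1⊕0⊕0⊕0⊕0⊕1⊕0⊕1⊕0⊕1⊕1⊕1 = 0
Syndrome s16…s1 = 01000 → error at position 8.

01000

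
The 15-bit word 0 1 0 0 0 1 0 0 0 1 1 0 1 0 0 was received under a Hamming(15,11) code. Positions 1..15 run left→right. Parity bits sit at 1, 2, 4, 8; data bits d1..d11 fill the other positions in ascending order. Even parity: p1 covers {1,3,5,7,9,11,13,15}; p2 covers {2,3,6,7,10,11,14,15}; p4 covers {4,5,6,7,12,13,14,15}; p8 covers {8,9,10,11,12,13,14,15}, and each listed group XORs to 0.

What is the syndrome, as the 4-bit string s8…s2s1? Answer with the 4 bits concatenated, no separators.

1000

s1 (pos 1,3,5,7,9,11,13,15): 0⊕0⊕0⊕0⊕0⊕1⊕1⊕0 = 0
s2 (pos 2,3,6,7,10,11,14,15): 1⊕0⊕1⊕0⊕1⊕1⊕0⊕0 = 0
s4 (pos 4,5,6,7,12,13,14,15): 0⊕0⊕1⊕0⊕0⊕1⊕0⊕0 = 0
s8 (pos 8,9,10,11,12,13,14,15): 0⊕0⊕1⊕1⊕0⊕1⊕0⊕0 = 1
Syndrome s8…s1 = 1000 → error at position 8.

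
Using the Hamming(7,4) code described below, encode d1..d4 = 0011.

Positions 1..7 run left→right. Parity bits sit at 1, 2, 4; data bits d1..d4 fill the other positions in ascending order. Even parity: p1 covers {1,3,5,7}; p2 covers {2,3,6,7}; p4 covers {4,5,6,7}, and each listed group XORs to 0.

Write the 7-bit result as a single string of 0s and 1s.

1000011

Place data at non-parity positions: p1 p2 0 p4 0 1 1
p1 (pos 1,3,5,7): XOR of data positions = 0⊕0⊕1 = 1
p2 (pos 2,3,6,7): XOR of data positions = 0⊕1⊕1 = 0
p4 (pos 4,5,6,7): XOR of data positions = 0⊕1⊕1 = 0
Codeword: 1000011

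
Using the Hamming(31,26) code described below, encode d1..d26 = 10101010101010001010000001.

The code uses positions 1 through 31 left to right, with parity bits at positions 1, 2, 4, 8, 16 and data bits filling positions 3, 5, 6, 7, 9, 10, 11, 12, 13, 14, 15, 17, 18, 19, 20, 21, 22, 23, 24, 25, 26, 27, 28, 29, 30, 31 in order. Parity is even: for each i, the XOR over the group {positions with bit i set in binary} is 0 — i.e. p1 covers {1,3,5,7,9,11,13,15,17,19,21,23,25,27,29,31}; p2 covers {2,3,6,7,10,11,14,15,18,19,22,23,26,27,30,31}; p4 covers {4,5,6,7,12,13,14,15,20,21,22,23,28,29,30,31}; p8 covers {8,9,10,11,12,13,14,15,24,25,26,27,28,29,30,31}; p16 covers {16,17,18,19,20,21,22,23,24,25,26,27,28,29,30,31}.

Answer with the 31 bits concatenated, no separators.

Place data at non-parity positions: p1 p2 1 p4 0 1 0 p8 1 0 1 0 1 0 1 p16 0 1 0 0 0 1 0 1 0 0 0 0 0 0 1
p1 (pos 1,3,5,7,9,11,13,15,17,19,21,23,25,27,29,31): XOR of data positions = 1⊕0⊕0⊕1⊕1⊕1⊕1⊕0⊕0⊕0⊕0⊕0⊕0⊕0⊕1 = 0
p2 (pos 2,3,6,7,10,11,14,15,18,19,22,23,26,27,30,31): XOR of data positions = 1⊕1⊕0⊕0⊕1⊕0⊕1⊕1⊕0⊕1⊕0⊕0⊕0⊕0⊕1 = 1
p4 (pos 4,5,6,7,12,13,14,15,20,21,22,23,28,29,30,31): XOR of data positions = 0⊕1⊕0⊕0⊕1⊕0⊕1⊕0⊕0⊕1⊕0⊕0⊕0⊕0⊕1 = 1
p8 (pos 8,9,10,11,12,13,14,15,24,25,26,27,28,29,30,31): XOR of data positions = 1⊕0⊕1⊕0⊕1⊕0⊕1⊕1⊕0⊕0⊕0⊕0⊕0⊕0⊕1 = 0
p16 (pos 16,17,18,19,20,21,22,23,24,25,26,27,28,29,30,31): XOR of data positions = 0⊕1⊕0⊕0⊕0⊕1⊕0⊕1⊕0⊕0⊕0⊕0⊕0⊕0⊕1 = 0
Codeword: 0111010010101010010001010000001

0111010010101010010001010000001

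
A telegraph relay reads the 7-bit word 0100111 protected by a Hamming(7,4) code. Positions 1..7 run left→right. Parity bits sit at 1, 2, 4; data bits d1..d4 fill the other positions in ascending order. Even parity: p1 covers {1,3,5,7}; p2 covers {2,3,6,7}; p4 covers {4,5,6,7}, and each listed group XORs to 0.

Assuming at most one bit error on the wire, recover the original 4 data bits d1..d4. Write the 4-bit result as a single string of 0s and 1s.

s1 (pos 1,3,5,7): 0⊕0⊕1⊕1 = 0
s2 (pos 2,3,6,7): 1⊕0⊕1⊕1 = 1
s4 (pos 4,5,6,7): 0⊕1⊕1⊕1 = 1
Syndrome s4…s1 = 110 → error at position 6.
Flip position 6: 0100111 → 0100101
Read data bits from positions 3,5,6,7: 0101

0101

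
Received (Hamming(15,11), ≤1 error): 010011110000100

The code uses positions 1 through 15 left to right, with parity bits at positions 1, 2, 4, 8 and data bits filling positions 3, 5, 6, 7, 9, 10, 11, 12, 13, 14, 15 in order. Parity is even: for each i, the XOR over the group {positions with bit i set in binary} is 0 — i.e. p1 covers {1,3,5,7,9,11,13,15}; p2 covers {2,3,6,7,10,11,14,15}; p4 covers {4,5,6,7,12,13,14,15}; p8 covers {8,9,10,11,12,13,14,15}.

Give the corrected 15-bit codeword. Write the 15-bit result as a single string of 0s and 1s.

011011110000100

s1 (pos 1,3,5,7,9,11,13,15): 0⊕0⊕1⊕1⊕0⊕0⊕1⊕0 = 1
s2 (pos 2,3,6,7,10,11,14,15): 1⊕0⊕1⊕1⊕0⊕0⊕0⊕0 = 1
s4 (pos 4,5,6,7,12,13,14,15): 0⊕1⊕1⊕1⊕0⊕1⊕0⊕0 = 0
s8 (pos 8,9,10,11,12,13,14,15): 1⊕0⊕0⊕0⊕0⊕1⊕0⊕0 = 0
Syndrome s8…s1 = 0011 → error at position 3.
Flip position 3: 010011110000100 → 011011110000100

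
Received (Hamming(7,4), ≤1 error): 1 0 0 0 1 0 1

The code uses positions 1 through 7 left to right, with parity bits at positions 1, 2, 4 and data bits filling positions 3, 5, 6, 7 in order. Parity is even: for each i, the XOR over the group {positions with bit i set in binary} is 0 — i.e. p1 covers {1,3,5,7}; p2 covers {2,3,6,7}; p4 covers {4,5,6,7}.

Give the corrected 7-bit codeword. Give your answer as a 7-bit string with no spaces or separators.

1010101

s1 (pos 1,3,5,7): 1⊕0⊕1⊕1 = 1
s2 (pos 2,3,6,7): 0⊕0⊕0⊕1 = 1
s4 (pos 4,5,6,7): 0⊕1⊕0⊕1 = 0
Syndrome s4…s1 = 011 → error at position 3.
Flip position 3: 1000101 → 1010101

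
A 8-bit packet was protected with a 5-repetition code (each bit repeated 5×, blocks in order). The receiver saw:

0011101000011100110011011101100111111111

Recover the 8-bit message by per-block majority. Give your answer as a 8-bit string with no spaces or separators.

10101111

Block 1 (00111): 3 ones → 1
Block 2 (01000): 1 one → 0
Block 3 (01110): 3 ones → 1
Block 4 (01100): 2 ones → 0
Block 5 (11011): 4 ones → 1
Block 6 (10110): 3 ones → 1
Block 7 (01111): 4 ones → 1
Block 8 (11111): 5 ones → 1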